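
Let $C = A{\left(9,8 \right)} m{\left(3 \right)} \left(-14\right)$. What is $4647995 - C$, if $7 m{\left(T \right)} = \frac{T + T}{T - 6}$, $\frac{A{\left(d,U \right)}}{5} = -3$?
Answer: $4648055$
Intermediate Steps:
$A{\left(d,U \right)} = -15$ ($A{\left(d,U \right)} = 5 \left(-3\right) = -15$)
$m{\left(T \right)} = \frac{2 T}{7 \left(-6 + T\right)}$ ($m{\left(T \right)} = \frac{\left(T + T\right) \frac{1}{T - 6}}{7} = \frac{2 T \frac{1}{-6 + T}}{7} = \frac{2 T}{7 \left(-6 + T\right)}$)
$C = -60$ ($C = - 15 \cdot \frac{2}{7} \cdot 3 \frac{1}{-6 + 3} \left(-14\right) = - 15 \cdot \frac{2}{7} \cdot 3 \frac{1}{-3} \left(-14\right) = - 15 \cdot \frac{2}{7} \cdot 3 \left(- \frac{1}{3}\right) \left(-14\right) = \left(-15\right) \left(- \frac{2}{7}\right) \left(-14\right) = \frac{30}{7} \left(-14\right) = -60$)
$4647995 - C = 4647995 - -60 = 4647995 + 60 = 4648055$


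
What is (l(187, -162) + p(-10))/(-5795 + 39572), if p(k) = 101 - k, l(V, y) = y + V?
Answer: 136/33777 ≈ 0.0040264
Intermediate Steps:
l(V, y) = V + y
(l(187, -162) + p(-10))/(-5795 + 39572) = ((187 - 162) + (101 - 1*(-10)))/(-5795 + 39572) = (25 + (101 + 10))/33777 = (25 + 111)*(1/33777) = 136*(1/33777) = 136/33777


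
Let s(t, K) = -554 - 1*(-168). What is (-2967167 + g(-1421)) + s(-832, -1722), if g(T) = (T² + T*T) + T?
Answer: 1069508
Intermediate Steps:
g(T) = T + 2*T² (g(T) = (T² + T²) + T = 2*T² + T = T + 2*T²)
s(t, K) = -386 (s(t, K) = -554 + 168 = -386)
(-2967167 + g(-1421)) + s(-832, -1722) = (-2967167 - 1421*(1 + 2*(-1421))) - 386 = (-2967167 - 1421*(1 - 2842)) - 386 = (-2967167 - 1421*(-2841)) - 386 = (-2967167 + 4037061) - 386 = 1069894 - 386 = 1069508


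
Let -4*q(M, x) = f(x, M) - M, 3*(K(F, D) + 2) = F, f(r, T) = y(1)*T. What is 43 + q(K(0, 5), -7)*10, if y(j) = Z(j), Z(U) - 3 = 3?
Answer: 68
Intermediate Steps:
Z(U) = 6 (Z(U) = 3 + 3 = 6)
y(j) = 6
f(r, T) = 6*T
K(F, D) = -2 + F/3
q(M, x) = -5*M/4 (q(M, x) = -(6*M - M)/4 = -5*M/4)
43 + q(K(0, 5), -7)*10 = 43 - 5*(-2 + (1/3)*0)/4*10 = 43 - 5*(-2 + 0)/4*10 = 43 - 5/4*(-2)*10 = 43 + (5/2)*10 = 43 + 25 = 68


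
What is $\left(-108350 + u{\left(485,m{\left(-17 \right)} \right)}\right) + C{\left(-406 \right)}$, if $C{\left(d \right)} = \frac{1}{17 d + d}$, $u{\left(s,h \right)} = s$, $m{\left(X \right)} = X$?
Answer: $- \frac{788277421}{7308} \approx -1.0787 \cdot 10^{5}$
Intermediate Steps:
$C{\left(d \right)} = \frac{1}{18 d}$
$\left(-108350 + u{\left(485,m{\left(-17 \right)} \right)}\right) + C{\left(-406 \right)} = \left(-108350 + 485\right) + \frac{1}{18 \left(-406\right)} = -107865 + \frac{1}{18} \left(- \frac{1}{406}\right) = -107865 - \frac{1}{7308} = - \frac{788277421}{7308}$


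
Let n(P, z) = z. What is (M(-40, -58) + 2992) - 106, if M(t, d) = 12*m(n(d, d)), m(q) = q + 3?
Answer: 2226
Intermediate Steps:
m(q) = 3 + q
M(t, d) = 36 + 12*d (M(t, d) = 12*(3 + d) = 36 + 12*d)
(M(-40, -58) + 2992) - 106 = ((36 + 12*(-58)) + 2992) - 106 = ((36 - 696) + 2992) - 106 = (-660 + 2992) - 106 = 2332 - 106 = 2226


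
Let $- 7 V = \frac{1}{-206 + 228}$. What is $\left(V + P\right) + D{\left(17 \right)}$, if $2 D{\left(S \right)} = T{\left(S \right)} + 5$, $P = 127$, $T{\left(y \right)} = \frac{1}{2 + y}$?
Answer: $\frac{378975}{2926} \approx 129.52$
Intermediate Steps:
$D{\left(S \right)} = \frac{5}{2} + \frac{1}{2 \left(2 + S\right)}$ ($D{\left(S \right)} = \frac{\frac{1}{2 + S} + 5}{2} = \frac{5 + \frac{1}{2 + S}}{2} = \frac{5}{2} + \frac{1}{2 \left(2 + S\right)}$)
$V = - \frac{1}{154}$ ($V = - \frac{1}{7 \left(-206 + 228\right)} = - \frac{1}{7 \cdot 22} = \left(- \frac{1}{7}\right) \frac{1}{22} = - \frac{1}{154} \approx -0.0064935$)
$\left(V + P\right) + D{\left(17 \right)} = \left(- \frac{1}{154} + 127\right) + \frac{11 + 5 \cdot 17}{2 \left(2 + 17\right)} = \frac{19557}{154} + \frac{11 + 85}{2 \cdot 19} = \frac{19557}{154} + \frac{1}{2} \cdot \frac{1}{19} \cdot 96 = \frac{19557}{154} + \frac{48}{19} = \frac{378975}{2926}$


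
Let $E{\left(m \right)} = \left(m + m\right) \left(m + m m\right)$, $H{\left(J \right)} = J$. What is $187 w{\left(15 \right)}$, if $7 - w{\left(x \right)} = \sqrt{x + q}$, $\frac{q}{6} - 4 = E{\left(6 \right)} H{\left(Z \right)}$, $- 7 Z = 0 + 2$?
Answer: $1309 - 935 i \sqrt{33} \approx 1309.0 - 5371.2 i$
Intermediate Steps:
$Z = - \frac{2}{7}$ ($Z = - \frac{0 + 2}{7} = \left(- \frac{1}{7}\right) 2 = - \frac{2}{7} \approx -0.28571$)
$E{\left(m \right)} = 2 m \left(m + m^{2}\right)$
$q = -840$ ($q = 24 + 6 \cdot 2 \cdot 6^{2} \left(1 + 6\right) \left(- \frac{2}{7}\right) = 24 + 6 \cdot 2 \cdot 36 \cdot 7 \left(- \frac{2}{7}\right) = 24 + 6 \cdot 504 \left(- \frac{2}{7}\right) = 24 + 6 \left(-144\right) = 24 - 864 = -840$)
$w{\left(x \right)} = 7 - \sqrt{-840 + x}$ ($w{\left(x \right)} = 7 - \sqrt{x - 840} = 7 - \sqrt{-840 + x}$)
$187 w{\left(15 \right)} = 187 \left(7 - \sqrt{-840 + 15}\right) = 187 \left(7 - \sqrt{-825}\right) = 187 \left(7 - 5 i \sqrt{33}\right) = 1309 - 935 i \sqrt{33}$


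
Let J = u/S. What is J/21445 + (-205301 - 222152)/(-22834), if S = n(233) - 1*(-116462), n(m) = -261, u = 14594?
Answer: 1065183477745981/56900739781130 ≈ 18.720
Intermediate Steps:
S = 116201 (S = -261 - 1*(-116462) = -261 + 116462 = 116201)
J = 14594/116201 ≈ 0.12559
J/21445 + (-205301 - 222152)/(-22834) = (14594/116201)/21445 + (-205301 - 222152)/(-22834) = (14594/116201)*(1/21445) - 427453*(-1/22834) = 14594/2491930445 + 427453/22834 = 1065183477745981/56900739781130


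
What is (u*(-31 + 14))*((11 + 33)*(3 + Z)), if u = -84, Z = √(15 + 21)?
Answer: 565488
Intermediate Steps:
Z = 6 (Z = √36 = 6)
(u*(-31 + 14))*((11 + 33)*(3 + Z)) = (-84*(-31 + 14))*((11 + 33)*(3 + 6)) = (-84*(-17))*(44*9) = 1428*396 = 565488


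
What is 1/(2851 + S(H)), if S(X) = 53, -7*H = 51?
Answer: 1/2904 ≈ 0.00034435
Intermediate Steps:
H = -51/7 (H = -⅐*51 = -51/7 ≈ -7.2857)
1/(2851 + S(H)) = 1/(2851 + 53) = 1/2904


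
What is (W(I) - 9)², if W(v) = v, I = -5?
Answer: 196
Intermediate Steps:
(W(I) - 9)² = (-5 - 9)² = (-14)² = 196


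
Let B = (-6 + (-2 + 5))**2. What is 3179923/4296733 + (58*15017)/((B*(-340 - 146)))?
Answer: -1864242652768/9396955071 ≈ -198.39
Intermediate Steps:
B = 9 (B = (-6 + 3)**2 = (-3)**2 = 9)
3179923/4296733 + (58*15017)/((B*(-340 - 146))) = 3179923/4296733 + (58*15017)/((9*(-340 - 146))) = 3179923*(1/4296733) + 870986/((9*(-486))) = 3179923/4296733 + 870986/(-4374) = 3179923/4296733 + 870986*(-1/4374) = 3179923/4296733 - 435493/2187 = -1864242652768/9396955071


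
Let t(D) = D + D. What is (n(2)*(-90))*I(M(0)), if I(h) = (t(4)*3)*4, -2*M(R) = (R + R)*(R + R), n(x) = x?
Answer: -17280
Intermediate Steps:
t(D) = 2*D
M(R) = -2*R**2 (M(R) = -(R + R)*(R + R)/2 = -2*R*2*R/2 = -2*R**2)
I(h) = 96 (I(h) = ((2*4)*3)*4 = (8*3)*4 = 24*4 = 96)
(n(2)*(-90))*I(M(0)) = (2*(-90))*96 = -180*96 = -17280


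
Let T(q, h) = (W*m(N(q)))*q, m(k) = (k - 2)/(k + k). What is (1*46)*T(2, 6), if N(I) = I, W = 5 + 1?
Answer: 0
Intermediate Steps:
W = 6
m(k) = (-2 + k)/(2*k) (m(k) = (-2 + k)/((2*k)) = (-2 + k)*(1/(2*k)) = (-2 + k)/(2*k))
T(q, h) = -6 + 3*q (T(q, h) = (6*((-2 + q)/(2*q)))*q = (3*(-2 + q)/q)*q = -6 + 3*q)
(1*46)*T(2, 6) = (1*46)*(-6 + 3*2) = 46*(-6 + 6) = 46*0 = 0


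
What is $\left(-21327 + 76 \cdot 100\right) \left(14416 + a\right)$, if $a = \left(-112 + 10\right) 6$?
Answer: $-189487508$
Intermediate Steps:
$a = -612$ ($a = \left(-102\right) 6 = -612$)
$\left(-21327 + 76 \cdot 100\right) \left(14416 + a\right) = \left(-21327 + 76 \cdot 100\right) \left(14416 - 612\right) = \left(-21327 + 7600\right) 13804 = \left(-13727\right) 13804 = -189487508$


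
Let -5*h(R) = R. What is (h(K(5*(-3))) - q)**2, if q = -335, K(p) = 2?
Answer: 2798929/25 ≈ 1.1196e+5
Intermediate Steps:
h(R) = -R/5
(h(K(5*(-3))) - q)**2 = (-1/5*2 - 1*(-335))**2 = (-2/5 + 335)**2 = (1673/5)**2 = 2798929/25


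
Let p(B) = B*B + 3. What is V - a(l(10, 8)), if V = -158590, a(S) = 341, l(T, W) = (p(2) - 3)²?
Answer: -158931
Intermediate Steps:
p(B) = 3 + B² (p(B) = B² + 3 = 3 + B²)
l(T, W) = 16 (l(T, W) = ((3 + 2²) - 3)² = ((3 + 4) - 3)² = (7 - 3)² = 4² = 16)
V - a(l(10, 8)) = -158590 - 1*341 = -158590 - 341 = -158931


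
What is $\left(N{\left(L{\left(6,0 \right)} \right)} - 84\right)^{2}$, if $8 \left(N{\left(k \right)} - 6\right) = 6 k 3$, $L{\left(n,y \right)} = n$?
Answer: $\frac{16641}{4} \approx 4160.3$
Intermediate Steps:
$N{\left(k \right)} = 6 + \frac{9 k}{4}$ ($N{\left(k \right)} = 6 + \frac{6 k 3}{8} = 6 + \frac{18 k}{8} = 6 + \frac{9 k}{4}$)
$\left(N{\left(L{\left(6,0 \right)} \right)} - 84\right)^{2} = \left(\left(6 + \frac{9}{4} \cdot 6\right) - 84\right)^{2} = \left(\left(6 + \frac{27}{2}\right) - 84\right)^{2} = \left(\frac{39}{2} - 84\right)^{2} = \left(- \frac{129}{2}\right)^{2} = \frac{16641}{4}$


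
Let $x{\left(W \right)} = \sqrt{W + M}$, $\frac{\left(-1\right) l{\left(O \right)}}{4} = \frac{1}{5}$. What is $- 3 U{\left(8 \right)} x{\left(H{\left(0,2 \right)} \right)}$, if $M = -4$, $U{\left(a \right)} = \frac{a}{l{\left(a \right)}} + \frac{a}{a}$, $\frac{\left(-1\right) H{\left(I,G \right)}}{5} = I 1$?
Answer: $54 i \approx 54.0 i$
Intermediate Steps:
$l{\left(O \right)} = - \frac{4}{5}$
$H{\left(I,G \right)} = - 5 I$ ($H{\left(I,G \right)} = - 5 I 1 = - 5 I$)
$U{\left(a \right)} = 1 - \frac{5 a}{4}$ ($U{\left(a \right)} = \frac{a}{- \frac{4}{5}} + \frac{a}{a} = a \left(- \frac{5}{4}\right) + 1 = - \frac{5 a}{4} + 1 = 1 - \frac{5 a}{4}$)
$x{\left(W \right)} = \sqrt{-4 + W}$ ($x{\left(W \right)} = \sqrt{W - 4} = \sqrt{-4 + W}$)
$- 3 U{\left(8 \right)} x{\left(H{\left(0,2 \right)} \right)} = - 3 \left(1 - 10\right) \sqrt{-4 - 0} = - 3 \left(1 - 10\right) \sqrt{-4 + 0} = \left(-3\right) \left(-9\right) \sqrt{-4} = 27 \cdot 2 i = 54 i$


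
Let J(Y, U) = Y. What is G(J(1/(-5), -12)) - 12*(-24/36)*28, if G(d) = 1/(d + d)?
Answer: 443/2 ≈ 221.50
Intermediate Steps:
G(d) = 1/(2*d)
G(J(1/(-5), -12)) - 12*(-24/36)*28 = 1/(2*(1/(-5))) - 12*(-24/36)*28 = 1/(2*(-⅕)) - 12*(-24*1/36)*28 = (½)*(-5) - 12*(-⅔)*28 = -5/2 - (-8)*28 = -5/2 - 1*(-224) = -5/2 + 224 = 443/2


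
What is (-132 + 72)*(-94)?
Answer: 5640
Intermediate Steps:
(-132 + 72)*(-94) = -60*(-94) = 5640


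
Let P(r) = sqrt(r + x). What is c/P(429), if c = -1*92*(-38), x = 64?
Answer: 3496*sqrt(493)/493 ≈ 157.45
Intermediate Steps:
c = 3496 (c = -92*(-38) = 3496)
P(r) = sqrt(64 + r) (P(r) = sqrt(r + 64) = sqrt(64 + r))
c/P(429) = 3496/(sqrt(64 + 429)) = 3496/(sqrt(493)) = 3496*(sqrt(493)/493) = 3496*sqrt(493)/493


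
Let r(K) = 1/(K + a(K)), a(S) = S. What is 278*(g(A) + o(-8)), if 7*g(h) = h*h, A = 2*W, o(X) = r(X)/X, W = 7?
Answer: 498315/64 ≈ 7786.2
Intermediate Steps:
r(K) = 1/(2*K) (r(K) = 1/(K + K) = 1/(2*K))
o(X) = 1/(2*X²) (o(X) = (1/(2*X))/X = 1/(2*X²))
A = 14 (A = 2*7 = 14)
g(h) = h²/7 (g(h) = (h*h)/7 = h²/7)
278*(g(A) + o(-8)) = 278*((⅐)*14² + (½)/(-8)²) = 278*((⅐)*196 + (½)*(1/64)) = 278*(28 + 1/128) = 278*(3585/128) = 498315/64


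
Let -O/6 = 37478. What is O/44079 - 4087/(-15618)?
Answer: -158658931/32782182 ≈ -4.8398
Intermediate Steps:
O = -224868 (O = -6*37478 = -224868)
O/44079 - 4087/(-15618) = -224868/44079 - 4087/(-15618) = -224868*1/44079 - 4087*(-1/15618) = -10708/2099 + 4087/15618 = -158658931/32782182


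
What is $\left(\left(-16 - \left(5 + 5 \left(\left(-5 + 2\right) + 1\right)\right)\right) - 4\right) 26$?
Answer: $-390$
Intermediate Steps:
$\left(\left(-16 - \left(5 + 5 \left(\left(-5 + 2\right) + 1\right)\right)\right) - 4\right) 26 = \left(\left(-16 - \left(5 + 5 \left(-3 + 1\right)\right)\right) - 4\right) 26 = \left(\left(-16 - -5\right) - 4\right) 26 = \left(\left(-16 + \left(10 - 5\right)\right) - 4\right) 26 = \left(\left(-16 + 5\right) - 4\right) 26 = \left(-11 - 4\right) 26 = \left(-15\right) 26 = -390$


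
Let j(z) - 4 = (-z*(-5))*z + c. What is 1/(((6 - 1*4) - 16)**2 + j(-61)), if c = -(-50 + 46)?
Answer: 1/18809 ≈ 5.3166e-5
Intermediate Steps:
c = 4 (c = -1*(-4) = 4)
j(z) = 8 + 5*z**2 (j(z) = 4 + ((-z*(-5))*z + 4) = 4 + ((-(-5)*z)*z + 4) = 4 + ((5*z)*z + 4) = 4 + (5*z**2 + 4) = 4 + (4 + 5*z**2) = 8 + 5*z**2)
1/(((6 - 1*4) - 16)**2 + j(-61)) = 1/(((6 - 1*4) - 16)**2 + (8 + 5*(-61)**2)) = 1/(((6 - 4) - 16)**2 + (8 + 5*3721)) = 1/((2 - 16)**2 + (8 + 18605)) = 1/((-14)**2 + 18613) = 1/(196 + 18613) = 1/18809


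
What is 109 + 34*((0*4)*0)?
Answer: 109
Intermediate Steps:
109 + 34*((0*4)*0) = 109 + 34*(0*0) = 109 + 34*0 = 109 + 0 = 109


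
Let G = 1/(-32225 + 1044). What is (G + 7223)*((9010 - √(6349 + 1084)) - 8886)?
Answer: 27927324888/31181 - 225220362*√7433/31181 ≈ 2.7292e+5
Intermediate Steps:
G = -1/31181 (G = 1/(-31181) = -1/31181 ≈ -3.2071e-5)
(G + 7223)*((9010 - √(6349 + 1084)) - 8886) = (-1/31181 + 7223)*((9010 - √(6349 + 1084)) - 8886) = 225220362*((9010 - √7433) - 8886)/31181 = 225220362*(124 - √7433)/31181 = 27927324888/31181 - 225220362*√7433/31181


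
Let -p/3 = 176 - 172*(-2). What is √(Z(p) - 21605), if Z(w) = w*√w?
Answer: √(-21605 - 3120*I*√390) ≈ 147.8 - 208.44*I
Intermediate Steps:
p = -1560 (p = -3*(176 - 172*(-2)) = -3*(176 + 344) = -3*520 = -1560)
Z(w) = w^(3/2)
√(Z(p) - 21605) = √((-1560)^(3/2) - 21605) = √(-3120*I*√390 - 21605) = √(-21605 - 3120*I*√390)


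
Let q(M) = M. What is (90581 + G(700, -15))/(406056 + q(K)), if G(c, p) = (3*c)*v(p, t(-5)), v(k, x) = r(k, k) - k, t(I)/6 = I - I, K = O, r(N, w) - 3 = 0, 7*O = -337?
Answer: 898667/2842055 ≈ 0.31620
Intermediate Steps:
O = -337/7 (O = (1/7)*(-337) = -337/7 ≈ -48.143)
r(N, w) = 3 (r(N, w) = 3 + 0 = 3)
K = -337/7 ≈ -48.143
t(I) = 0 (t(I) = 6*(I - I) = 6*0 = 0)
v(k, x) = 3 - k
G(c, p) = 3*c*(3 - p) (G(c, p) = (3*c)*(3 - p) = 3*c*(3 - p))
(90581 + G(700, -15))/(406056 + q(K)) = (90581 + 3*700*(3 - 1*(-15)))/(406056 - 337/7) = (90581 + 3*700*(3 + 15))/(2842055/7) = (90581 + 3*700*18)*(7/2842055) = (90581 + 37800)*(7/2842055) = 128381*(7/2842055) = 898667/2842055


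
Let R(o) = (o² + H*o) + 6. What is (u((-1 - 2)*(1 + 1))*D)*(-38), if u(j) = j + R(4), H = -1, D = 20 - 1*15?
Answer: -2280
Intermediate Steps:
D = 5 (D = 20 - 15 = 5)
R(o) = 6 + o² - o (R(o) = (o² - o) + 6 = 6 + o² - o)
u(j) = 18 + j (u(j) = j + (6 + 4² - 1*4) = j + (6 + 16 - 4) = j + 18 = 18 + j)
(u((-1 - 2)*(1 + 1))*D)*(-38) = ((18 + (-1 - 2)*(1 + 1))*5)*(-38) = ((18 - 3*2)*5)*(-38) = ((18 - 6)*5)*(-38) = (12*5)*(-38) = 60*(-38) = -2280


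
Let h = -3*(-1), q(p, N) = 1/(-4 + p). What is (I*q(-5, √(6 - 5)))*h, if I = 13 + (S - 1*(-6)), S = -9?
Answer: -10/3 ≈ -3.3333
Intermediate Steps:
I = 10 (I = 13 + (-9 - 1*(-6)) = 13 + (-9 + 6) = 13 - 3 = 10)
h = 3
(I*q(-5, √(6 - 5)))*h = (10/(-4 - 5))*3 = (10/(-9))*3 = (10*(-⅑))*3 = -10/9*3 = -10/3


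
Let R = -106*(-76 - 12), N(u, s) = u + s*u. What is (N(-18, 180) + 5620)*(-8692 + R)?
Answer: 1502232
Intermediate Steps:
R = 9328 (R = -106*(-88) = 9328)
(N(-18, 180) + 5620)*(-8692 + R) = (-18*(1 + 180) + 5620)*(-8692 + 9328) = (-18*181 + 5620)*636 = (-3258 + 5620)*636 = 2362*636 = 1502232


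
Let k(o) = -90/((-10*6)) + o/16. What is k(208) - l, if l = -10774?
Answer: 21577/2 ≈ 10789.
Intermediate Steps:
k(o) = 3/2 + o/16 (k(o) = -90/(-60) + o*(1/16) = -90*(-1/60) + o/16 = 3/2 + o/16)
k(208) - l = (3/2 + (1/16)*208) - 1*(-10774) = (3/2 + 13) + 10774 = 29/2 + 10774 = 21577/2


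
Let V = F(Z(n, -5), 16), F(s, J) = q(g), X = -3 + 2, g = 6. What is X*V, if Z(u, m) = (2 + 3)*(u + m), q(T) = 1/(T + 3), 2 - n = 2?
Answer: -⅑ ≈ -0.11111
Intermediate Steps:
n = 0 (n = 2 - 1*2 = 2 - 2 = 0)
q(T) = 1/(3 + T)
Z(u, m) = 5*m + 5*u (Z(u, m) = 5*(m + u) = 5*m + 5*u)
X = -1
F(s, J) = ⅑ (F(s, J) = 1/(3 + 6) = 1/9 = ⅑)
V = ⅑ ≈ 0.11111
X*V = -1*⅑ = -⅑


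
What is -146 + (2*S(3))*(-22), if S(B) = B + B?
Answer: -410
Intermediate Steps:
S(B) = 2*B
-146 + (2*S(3))*(-22) = -146 + (2*(2*3))*(-22) = -146 + (2*6)*(-22) = -146 + 12*(-22) = -146 - 264 = -410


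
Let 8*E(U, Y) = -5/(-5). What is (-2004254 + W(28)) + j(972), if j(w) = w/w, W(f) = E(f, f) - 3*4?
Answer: -16034119/8 ≈ -2.0043e+6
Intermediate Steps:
E(U, Y) = ⅛ (E(U, Y) = (-5/(-5))/8 = (-5*(-⅕))/8 = (⅛)*1 = ⅛)
W(f) = -95/8 (W(f) = ⅛ - 3*4 = ⅛ - 12 = -95/8)
j(w) = 1
(-2004254 + W(28)) + j(972) = (-2004254 - 95/8) + 1 = -16034127/8 + 1 = -16034119/8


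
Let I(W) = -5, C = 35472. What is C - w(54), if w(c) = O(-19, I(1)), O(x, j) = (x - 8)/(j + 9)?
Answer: 141915/4 ≈ 35479.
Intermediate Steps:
O(x, j) = (-8 + x)/(9 + j)
w(c) = -27/4 (w(c) = (-8 - 19)/(9 - 5) = -27/4)
C - w(54) = 35472 - 1*(-27/4) = 35472 + 27/4 = 141915/4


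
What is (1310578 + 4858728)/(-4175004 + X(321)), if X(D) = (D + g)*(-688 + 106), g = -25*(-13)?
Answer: -3084653/2275488 ≈ -1.3556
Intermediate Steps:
g = 325
X(D) = -189150 - 582*D (X(D) = (D + 325)*(-688 + 106) = (325 + D)*(-582) = -189150 - 582*D)
(1310578 + 4858728)/(-4175004 + X(321)) = (1310578 + 4858728)/(-4175004 + (-189150 - 582*321)) = 6169306/(-4175004 + (-189150 - 186822)) = 6169306/(-4175004 - 375972) = 6169306/(-4550976) = 6169306*(-1/4550976) = -3084653/2275488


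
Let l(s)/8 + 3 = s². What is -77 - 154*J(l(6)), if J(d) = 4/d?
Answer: -238/3 ≈ -79.333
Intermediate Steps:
l(s) = -24 + 8*s²
-77 - 154*J(l(6)) = -77 - 616/(-24 + 8*6²) = -77 - 616/(-24 + 8*36) = -77 - 616/(-24 + 288) = -77 - 616/264 = -77 - 154*1/66 = -77 - 7/3 = -238/3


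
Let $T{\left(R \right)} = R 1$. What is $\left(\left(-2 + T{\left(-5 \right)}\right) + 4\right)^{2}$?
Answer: $9$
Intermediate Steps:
$T{\left(R \right)} = R$
$\left(\left(-2 + T{\left(-5 \right)}\right) + 4\right)^{2} = \left(\left(-2 - 5\right) + 4\right)^{2} = \left(-7 + 4\right)^{2} = \left(-3\right)^{2} = 9$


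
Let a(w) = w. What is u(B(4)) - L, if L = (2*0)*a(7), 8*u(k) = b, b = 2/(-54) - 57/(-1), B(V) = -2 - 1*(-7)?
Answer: 769/108 ≈ 7.1204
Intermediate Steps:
B(V) = 5 (B(V) = -2 + 7 = 5)
b = 1538/27 (b = 2*(-1/54) - 57*(-1) = -1/27 + 57 = 1538/27 ≈ 56.963)
u(k) = 769/108 (u(k) = (⅛)*(1538/27) = 769/108)
L = 0 (L = (2*0)*7 = 0*7 = 0)
u(B(4)) - L = 769/108 - 1*0 = 769/108 + 0 = 769/108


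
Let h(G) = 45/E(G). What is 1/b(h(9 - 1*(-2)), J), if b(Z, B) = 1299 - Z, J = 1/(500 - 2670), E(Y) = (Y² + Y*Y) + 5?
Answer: 247/320808 ≈ 0.00076993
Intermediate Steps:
E(Y) = 5 + 2*Y² (E(Y) = (Y² + Y²) + 5 = 2*Y² + 5 = 5 + 2*Y²)
h(G) = 45/(5 + 2*G²)
J = -1/2170 (J = 1/(-2170) = -1/2170 ≈ -0.00046083)
1/b(h(9 - 1*(-2)), J) = 1/(1299 - 45/(5 + 2*(9 - 1*(-2))²)) = 1/(1299 - 45/(5 + 2*(9 + 2)²)) = 1/(1299 - 45/(5 + 2*11²)) = 1/(1299 - 45/(5 + 2*121)) = 1/(1299 - 45/(5 + 242)) = 1/(1299 - 45/247) = 1/(320808/247) = 247/320808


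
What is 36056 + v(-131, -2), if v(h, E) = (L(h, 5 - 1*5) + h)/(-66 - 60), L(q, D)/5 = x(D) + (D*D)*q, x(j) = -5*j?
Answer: 4543187/126 ≈ 36057.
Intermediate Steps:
L(q, D) = -25*D + 5*q*D² (L(q, D) = 5*(-5*D + (D*D)*q) = 5*(-5*D + D²*q) = 5*(-5*D + q*D²) = -25*D + 5*q*D²)
v(h, E) = -h/126 (v(h, E) = (5*(5 - 1*5)*(-5 + (5 - 1*5)*h) + h)/(-66 - 60) = (5*(5 - 5)*(-5 + (5 - 5)*h) + h)/(-126) = (5*0*(-5 + 0*h) + h)*(-1/126) = (5*0*(-5 + 0) + h)*(-1/126) = (5*0*(-5) + h)*(-1/126) = (0 + h)*(-1/126) = h*(-1/126) = -h/126)
36056 + v(-131, -2) = 36056 - 1/126*(-131) = 36056 + 131/126 = 4543187/126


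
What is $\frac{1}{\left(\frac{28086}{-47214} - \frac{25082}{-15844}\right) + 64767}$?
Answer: $\frac{62338218}{4037520967453} \approx 1.544 \cdot 10^{-5}$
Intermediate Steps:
$\frac{1}{\left(\frac{28086}{-47214} - \frac{25082}{-15844}\right) + 64767} = \frac{1}{\left(28086 \left(- \frac{1}{47214}\right) - - \frac{12541}{7922}\right) + 64767} = \frac{1}{\left(- \frac{4681}{7869} + \frac{12541}{7922}\right) + 64767} = \frac{1}{\frac{61602247}{62338218} + 64767} = \frac{1}{\frac{4037520967453}{62338218}} = \frac{62338218}{4037520967453}$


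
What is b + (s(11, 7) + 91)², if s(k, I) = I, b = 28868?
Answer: 38472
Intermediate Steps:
b + (s(11, 7) + 91)² = 28868 + (7 + 91)² = 28868 + 98² = 28868 + 9604 = 38472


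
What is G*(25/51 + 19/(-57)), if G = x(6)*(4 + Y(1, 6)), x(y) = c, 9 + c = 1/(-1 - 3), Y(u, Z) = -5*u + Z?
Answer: -370/51 ≈ -7.2549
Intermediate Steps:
Y(u, Z) = Z - 5*u
c = -37/4 (c = -9 + 1/(-1 - 3) = -9 + 1/(-4) = -9 - ¼ = -37/4 ≈ -9.2500)
x(y) = -37/4
G = -185/4 (G = -37*(4 + (6 - 5*1))/4 = -37*(4 + (6 - 5))/4 = -37*(4 + 1)/4 = -37/4*5 = -185/4 ≈ -46.250)
G*(25/51 + 19/(-57)) = -185*(25/51 + 19/(-57))/4 = -185*(25*(1/51) + 19*(-1/57))/4 = -185*(25/51 - ⅓)/4 = -185/4*8/51 = -370/51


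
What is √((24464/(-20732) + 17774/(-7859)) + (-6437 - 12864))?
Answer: I*√32029800930736184851/40733197 ≈ 138.94*I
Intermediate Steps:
√((24464/(-20732) + 17774/(-7859)) + (-6437 - 12864)) = √((24464*(-1/20732) + 17774*(-1/7859)) - 19301) = √((-6116/5183 - 17774/7859) - 19301) = √(-140188286/40733197 - 19301) = √(-786331623583/40733197) = I*√32029800930736184851/40733197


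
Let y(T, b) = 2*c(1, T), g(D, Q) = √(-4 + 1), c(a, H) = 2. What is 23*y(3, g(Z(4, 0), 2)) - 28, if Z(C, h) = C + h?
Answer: 64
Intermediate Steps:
g(D, Q) = I*√3 (g(D, Q) = √(-3) = I*√3)
y(T, b) = 4 (y(T, b) = 2*2 = 4)
23*y(3, g(Z(4, 0), 2)) - 28 = 23*4 - 28 = 92 - 28 = 64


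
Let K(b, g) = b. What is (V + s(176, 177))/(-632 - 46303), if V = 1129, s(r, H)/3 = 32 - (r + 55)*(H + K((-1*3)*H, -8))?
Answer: -35221/6705 ≈ -5.2529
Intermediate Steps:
s(r, H) = 96 + 6*H*(55 + r) (s(r, H) = 3*(32 - (r + 55)*(H + (-1*3)*H)) = 3*(32 - (55 + r)*(H - 3*H)) = 3*(32 - (55 + r)*(-2*H)) = 3*(32 - (-2)*H*(55 + r)) = 3*(32 + 2*H*(55 + r)) = 96 + 6*H*(55 + r))
(V + s(176, 177))/(-632 - 46303) = (1129 + (96 + 330*177 + 6*177*176))/(-632 - 46303) = (1129 + (96 + 58410 + 186912))/(-46935) = (1129 + 245418)*(-1/46935) = 246547*(-1/46935) = -35221/6705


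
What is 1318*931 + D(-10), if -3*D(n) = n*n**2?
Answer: 3682174/3 ≈ 1.2274e+6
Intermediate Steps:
D(n) = -n**3/3 (D(n) = -n*n**2/3 = -n**3/3)
1318*931 + D(-10) = 1318*931 - 1/3*(-10)**3 = 1227058 - 1/3*(-1000) = 1227058 + 1000/3 = 3682174/3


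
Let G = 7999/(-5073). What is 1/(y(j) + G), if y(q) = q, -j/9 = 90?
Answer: -267/216691 ≈ -0.0012322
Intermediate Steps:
j = -810 (j = -9*90 = -810)
G = -421/267 (G = 7999*(-1/5073) = -421/267 ≈ -1.5768)
1/(y(j) + G) = 1/(-810 - 421/267) = 1/(-216691/267) = -267/216691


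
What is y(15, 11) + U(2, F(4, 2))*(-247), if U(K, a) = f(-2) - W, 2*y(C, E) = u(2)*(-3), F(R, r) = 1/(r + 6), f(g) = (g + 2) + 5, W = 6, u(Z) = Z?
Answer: 244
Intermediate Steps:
f(g) = 7 + g (f(g) = (2 + g) + 5 = 7 + g)
F(R, r) = 1/(6 + r)
y(C, E) = -3 (y(C, E) = (2*(-3))/2 = (1/2)*(-6) = -3)
U(K, a) = -1 (U(K, a) = (7 - 2) - 1*6 = 5 - 6 = -1)
y(15, 11) + U(2, F(4, 2))*(-247) = -3 - 1*(-247) = -3 + 247 = 244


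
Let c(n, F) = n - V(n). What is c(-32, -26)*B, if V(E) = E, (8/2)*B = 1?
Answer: 0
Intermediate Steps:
B = 1/4 (B = (1/4)*1 = 1/4 ≈ 0.25000)
c(n, F) = 0 (c(n, F) = n - n = 0)
c(-32, -26)*B = 0*(1/4) = 0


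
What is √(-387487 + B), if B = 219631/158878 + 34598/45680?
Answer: I*√318899973585238335922910/907193380 ≈ 622.48*I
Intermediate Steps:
B = 3882401281/1814386760 (B = 219631*(1/158878) + 34598*(1/45680) = 219631/158878 + 17299/22840 = 3882401281/1814386760 ≈ 2.1398)
√(-387487 + B) = √(-387487 + 3882401281/1814386760) = √(-703047400070839/1814386760) = I*√318899973585238335922910/907193380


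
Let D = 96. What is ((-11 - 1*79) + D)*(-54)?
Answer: -324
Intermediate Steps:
((-11 - 1*79) + D)*(-54) = ((-11 - 1*79) + 96)*(-54) = ((-11 - 79) + 96)*(-54) = (-90 + 96)*(-54) = 6*(-54) = -324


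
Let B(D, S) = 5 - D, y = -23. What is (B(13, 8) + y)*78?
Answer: -2418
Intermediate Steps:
(B(13, 8) + y)*78 = ((5 - 1*13) - 23)*78 = ((5 - 13) - 23)*78 = (-8 - 23)*78 = -31*78 = -2418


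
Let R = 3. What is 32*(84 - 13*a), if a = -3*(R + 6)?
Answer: 13920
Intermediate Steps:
a = -27 (a = -3*(3 + 6) = -3*9 = -27)
32*(84 - 13*a) = 32*(84 - 13*(-27)) = 32*(84 + 351) = 32*435 = 13920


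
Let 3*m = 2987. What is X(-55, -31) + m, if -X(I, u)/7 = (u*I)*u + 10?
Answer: 1112732/3 ≈ 3.7091e+5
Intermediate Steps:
X(I, u) = -70 - 7*I*u² (X(I, u) = -7*((u*I)*u + 10) = -7*((I*u)*u + 10) = -7*(I*u² + 10) = -7*(10 + I*u²) = -70 - 7*I*u²)
m = 2987/3 (m = (⅓)*2987 = 2987/3 ≈ 995.67)
X(-55, -31) + m = (-70 - 7*(-55)*(-31)²) + 2987/3 = (-70 - 7*(-55)*961) + 2987/3 = (-70 + 369985) + 2987/3 = 369915 + 2987/3 = 1112732/3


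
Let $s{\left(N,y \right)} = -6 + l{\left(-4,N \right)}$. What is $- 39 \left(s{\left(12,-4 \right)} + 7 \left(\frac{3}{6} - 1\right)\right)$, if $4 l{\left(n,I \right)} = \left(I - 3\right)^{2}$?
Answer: $- \frac{1677}{4} \approx -419.25$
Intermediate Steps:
$l{\left(n,I \right)} = \frac{\left(-3 + I\right)^{2}}{4}$ ($l{\left(n,I \right)} = \frac{\left(I - 3\right)^{2}}{4} = \frac{\left(-3 + I\right)^{2}}{4}$)
$s{\left(N,y \right)} = -6 + \frac{\left(-3 + N\right)^{2}}{4}$
$- 39 \left(s{\left(12,-4 \right)} + 7 \left(\frac{3}{6} - 1\right)\right) = - 39 \left(\left(-6 + \frac{\left(-3 + 12\right)^{2}}{4}\right) + 7 \left(\frac{3}{6} - 1\right)\right) = - 39 \left(\left(-6 + \frac{9^{2}}{4}\right) + 7 \left(3 \cdot \frac{1}{6} - 1\right)\right) = - 39 \left(\left(-6 + \frac{1}{4} \cdot 81\right) + 7 \left(\frac{1}{2} - 1\right)\right) = - 39 \left(\left(-6 + \frac{81}{4}\right) + 7 \left(- \frac{1}{2}\right)\right) = - 39 \left(\frac{57}{4} - \frac{7}{2}\right) = \left(-39\right) \frac{43}{4} = - \frac{1677}{4}$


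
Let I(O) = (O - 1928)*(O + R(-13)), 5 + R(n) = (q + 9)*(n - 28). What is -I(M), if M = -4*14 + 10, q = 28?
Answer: -3095232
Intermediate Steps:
R(n) = -1041 + 37*n (R(n) = -5 + (28 + 9)*(n - 28) = -5 + 37*(-28 + n) = -5 + (-1036 + 37*n) = -1041 + 37*n)
M = -46 (M = -56 + 10 = -46)
I(O) = (-1928 + O)*(-1522 + O) (I(O) = (O - 1928)*(O + (-1041 + 37*(-13))) = (-1928 + O)*(O + (-1041 - 481)) = (-1928 + O)*(O - 1522) = (-1928 + O)*(-1522 + O))
-I(M) = -(2934416 + (-46)**2 - 3450*(-46)) = -(2934416 + 2116 + 158700) = -1*3095232 = -3095232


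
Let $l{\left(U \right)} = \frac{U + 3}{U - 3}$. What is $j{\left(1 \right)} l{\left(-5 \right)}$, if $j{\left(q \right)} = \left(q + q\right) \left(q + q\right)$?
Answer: $1$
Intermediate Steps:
$l{\left(U \right)} = \frac{3 + U}{-3 + U}$
$j{\left(q \right)} = 4 q^{2}$ ($j{\left(q \right)} = 2 q 2 q = 4 q^{2}$)
$j{\left(1 \right)} l{\left(-5 \right)} = 4 \cdot 1^{2} \frac{3 - 5}{-3 - 5} = 4 \cdot 1 \frac{1}{-8} \left(-2\right) = 4 \left(\left(- \frac{1}{8}\right) \left(-2\right)\right) = 4 \cdot \frac{1}{4} = 1$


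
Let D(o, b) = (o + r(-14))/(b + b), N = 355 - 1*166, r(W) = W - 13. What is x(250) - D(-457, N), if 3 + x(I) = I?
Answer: 46925/189 ≈ 248.28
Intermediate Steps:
r(W) = -13 + W
x(I) = -3 + I
N = 189 (N = 355 - 166 = 189)
D(o, b) = (-27 + o)/(2*b) (D(o, b) = (o + (-13 - 14))/(b + b) = (o - 27)/((2*b)) = (-27 + o)*(1/(2*b)) = (-27 + o)/(2*b))
x(250) - D(-457, N) = (-3 + 250) - (-27 - 457)/(2*189) = 247 - (-484)/(2*189) = 247 - 1*(-242/189) = 247 + 242/189 = 46925/189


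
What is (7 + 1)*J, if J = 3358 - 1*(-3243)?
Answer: 52808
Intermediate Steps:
J = 6601 (J = 3358 + 3243 = 6601)
(7 + 1)*J = (7 + 1)*6601 = 8*6601 = 52808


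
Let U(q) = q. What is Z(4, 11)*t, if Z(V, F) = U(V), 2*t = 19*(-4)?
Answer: -152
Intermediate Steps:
t = -38 (t = (19*(-4))/2 = (1/2)*(-76) = -38)
Z(V, F) = V
Z(4, 11)*t = 4*(-38) = -152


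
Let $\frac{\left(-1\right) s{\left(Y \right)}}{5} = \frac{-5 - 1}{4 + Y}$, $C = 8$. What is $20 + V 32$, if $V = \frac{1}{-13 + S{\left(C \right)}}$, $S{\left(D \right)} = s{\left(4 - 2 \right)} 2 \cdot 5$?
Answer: $\frac{772}{37} \approx 20.865$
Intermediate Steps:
$s{\left(Y \right)} = \frac{30}{4 + Y}$ ($s{\left(Y \right)} = - 5 \frac{-5 - 1}{4 + Y} = - 5 \left(- \frac{6}{4 + Y}\right) = \frac{30}{4 + Y}$)
$S{\left(D \right)} = 50$ ($S{\left(D \right)} = \frac{30}{4 + \left(4 - 2\right)} 2 \cdot 5 = \frac{30}{4 + 2} \cdot 2 \cdot 5 = \frac{30}{6} \cdot 2 \cdot 5 = 30 \cdot \frac{1}{6} \cdot 2 \cdot 5 = 5 \cdot 2 \cdot 5 = 10 \cdot 5 = 50$)
$V = \frac{1}{37}$ ($V = \frac{1}{-13 + 50} = \frac{1}{37} \approx 0.027027$)
$20 + V 32 = 20 + \frac{1}{37} \cdot 32 = 20 + \frac{32}{37} = \frac{772}{37}$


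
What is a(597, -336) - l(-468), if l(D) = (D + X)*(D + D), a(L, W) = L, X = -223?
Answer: -646179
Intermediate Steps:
l(D) = 2*D*(-223 + D) (l(D) = (D - 223)*(D + D) = (-223 + D)*(2*D) = 2*D*(-223 + D))
a(597, -336) - l(-468) = 597 - 2*(-468)*(-223 - 468) = 597 - 2*(-468)*(-691) = 597 - 1*646776 = 597 - 646776 = -646179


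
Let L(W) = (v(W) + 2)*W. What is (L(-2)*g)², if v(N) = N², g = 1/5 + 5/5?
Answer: 5184/25 ≈ 207.36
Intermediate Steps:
g = 6/5 (g = 1*(⅕) + 5*(⅕) = ⅕ + 1 = 6/5 ≈ 1.2000)
L(W) = W*(2 + W²) (L(W) = (W² + 2)*W = (2 + W²)*W = W*(2 + W²))
(L(-2)*g)² = (-2*(2 + (-2)²)*(6/5))² = (-2*(2 + 4)*(6/5))² = (-2*6*(6/5))² = (-12*6/5)² = (-72/5)² = 5184/25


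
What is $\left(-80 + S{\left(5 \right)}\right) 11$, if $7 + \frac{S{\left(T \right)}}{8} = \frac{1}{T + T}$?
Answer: $- \frac{7436}{5} \approx -1487.2$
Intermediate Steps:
$S{\left(T \right)} = -56 + \frac{4}{T}$ ($S{\left(T \right)} = -56 + \frac{8}{T + T} = -56 + \frac{8}{2 T} = -56 + 8 \frac{1}{2 T} = -56 + \frac{4}{T}$)
$\left(-80 + S{\left(5 \right)}\right) 11 = \left(-80 - \left(56 - \frac{4}{5}\right)\right) 11 = \left(-80 + \left(-56 + 4 \cdot \frac{1}{5}\right)\right) 11 = \left(-80 + \left(-56 + \frac{4}{5}\right)\right) 11 = \left(-80 - \frac{276}{5}\right) 11 = \left(- \frac{676}{5}\right) 11 = - \frac{7436}{5}$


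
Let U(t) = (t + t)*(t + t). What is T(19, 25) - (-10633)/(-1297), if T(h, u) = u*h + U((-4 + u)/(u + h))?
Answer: 293605905/627748 ≈ 467.71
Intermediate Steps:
U(t) = 4*t**2 (U(t) = (2*t)*(2*t) = 4*t**2)
T(h, u) = h*u + 4*(-4 + u)**2/(h + u)**2 (T(h, u) = u*h + 4*((-4 + u)/(u + h))**2 = h*u + 4*((-4 + u)/(h + u))**2 = h*u + 4*((-4 + u)**2/(h + u)**2) = h*u + 4*(-4 + u)**2/(h + u)**2)
T(19, 25) - (-10633)/(-1297) = (19*25 + 4*(-4 + 25)**2/(19 + 25)**2) - (-10633)/(-1297) = (475 + 4*21**2/44**2) - (-10633)*(-1)/1297 = (475 + 4*441*(1/1936)) - 49*217/1297 = (475 + 441/484) - 10633/1297 = 230341/484 - 10633/1297 = 293605905/627748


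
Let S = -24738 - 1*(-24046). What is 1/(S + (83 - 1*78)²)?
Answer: -1/667 ≈ -0.0014993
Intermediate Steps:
S = -692 (S = -24738 + 24046 = -692)
1/(S + (83 - 1*78)²) = 1/(-692 + (83 - 1*78)²) = 1/(-692 + (83 - 78)²) = 1/(-692 + 5²) = 1/(-692 + 25) = 1/(-667) = -1/667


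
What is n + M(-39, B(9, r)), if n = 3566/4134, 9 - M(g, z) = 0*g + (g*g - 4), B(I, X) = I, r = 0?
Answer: -3115253/2067 ≈ -1507.1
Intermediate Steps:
M(g, z) = 13 - g² (M(g, z) = 9 - (0*g + (g*g - 4)) = 9 - (0 + (g² - 4)) = 9 - (0 + (-4 + g²)) = 9 - (-4 + g²) = 9 + (4 - g²) = 13 - g²)
n = 1783/2067 (n = 3566*(1/4134) = 1783/2067 ≈ 0.86260)
n + M(-39, B(9, r)) = 1783/2067 + (13 - 1*(-39)²) = 1783/2067 + (13 - 1*1521) = 1783/2067 + (13 - 1521) = 1783/2067 - 1508 = -3115253/2067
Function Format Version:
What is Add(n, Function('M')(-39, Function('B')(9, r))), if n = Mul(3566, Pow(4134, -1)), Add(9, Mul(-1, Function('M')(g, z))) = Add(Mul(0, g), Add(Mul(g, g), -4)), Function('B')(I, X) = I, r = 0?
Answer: Rational(-3115253, 2067) ≈ -1507.1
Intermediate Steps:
Function('M')(g, z) = Add(13, Mul(-1, Pow(g, 2))) (Function('M')(g, z) = Add(9, Mul(-1, Add(Mul(0, g), Add(Mul(g, g), -4)))) = Add(9, Mul(-1, Add(0, Add(Pow(g, 2), -4)))) = Add(9, Mul(-1, Add(0, Add(-4, Pow(g, 2))))) = Add(9, Mul(-1, Add(-4, Pow(g, 2)))) = Add(9, Add(4, Mul(-1, Pow(g, 2)))) = Add(13, Mul(-1, Pow(g, 2))))
n = Rational(1783, 2067) (n = Mul(3566, Rational(1, 4134)) = Rational(1783, 2067) ≈ 0.86260)
Add(n, Function('M')(-39, Function('B')(9, r))) = Add(Rational(1783, 2067), Add(13, Mul(-1, Pow(-39, 2)))) = Add(Rational(1783, 2067), Add(13, Mul(-1, 1521))) = Add(Rational(1783, 2067), Add(13, -1521)) = Add(Rational(1783, 2067), -1508) = Rational(-3115253, 2067)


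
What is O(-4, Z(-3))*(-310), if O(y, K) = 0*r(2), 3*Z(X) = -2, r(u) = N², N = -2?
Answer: 0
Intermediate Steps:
r(u) = 4 (r(u) = (-2)² = 4)
Z(X) = -⅔ (Z(X) = (⅓)*(-2) = -⅔)
O(y, K) = 0 (O(y, K) = 0*4 = 0)
O(-4, Z(-3))*(-310) = 0*(-310) = 0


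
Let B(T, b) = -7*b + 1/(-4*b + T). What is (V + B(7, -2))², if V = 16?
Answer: 203401/225 ≈ 904.00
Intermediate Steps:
B(T, b) = 1/(T - 4*b) - 7*b (B(T, b) = -7*b + 1/(T - 4*b) = 1/(T - 4*b) - 7*b)
(V + B(7, -2))² = (16 + (1 + 28*(-2)² - 7*7*(-2))/(7 - 4*(-2)))² = (16 + (1 + 28*4 + 98)/(7 + 8))² = (16 + (1 + 112 + 98)/15)² = (16 + (1/15)*211)² = (16 + 211/15)² = (451/15)² = 203401/225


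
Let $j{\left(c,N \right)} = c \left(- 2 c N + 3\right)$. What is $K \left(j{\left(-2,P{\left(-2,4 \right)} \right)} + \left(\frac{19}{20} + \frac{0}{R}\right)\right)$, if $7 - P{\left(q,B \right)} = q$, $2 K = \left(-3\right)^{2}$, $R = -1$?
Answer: $- \frac{13869}{40} \approx -346.73$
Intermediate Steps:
$K = \frac{9}{2}$ ($K = \frac{\left(-3\right)^{2}}{2} = \frac{1}{2} \cdot 9 = \frac{9}{2} \approx 4.5$)
$P{\left(q,B \right)} = 7 - q$
$j{\left(c,N \right)} = c \left(3 - 2 N c\right)$ ($j{\left(c,N \right)} = c \left(- 2 N c + 3\right) = c \left(3 - 2 N c\right)$)
$K \left(j{\left(-2,P{\left(-2,4 \right)} \right)} + \left(\frac{19}{20} + \frac{0}{R}\right)\right) = \frac{9 \left(- 2 \left(3 - 2 \left(7 - -2\right) \left(-2\right)\right) + \left(\frac{19}{20} + \frac{0}{-1}\right)\right)}{2} = \frac{9 \left(- 2 \left(3 - 2 \left(7 + 2\right) \left(-2\right)\right) + \left(19 \cdot \frac{1}{20} + 0 \left(-1\right)\right)\right)}{2} = \frac{9 \left(- 2 \left(3 - 18 \left(-2\right)\right) + \left(\frac{19}{20} + 0\right)\right)}{2} = \frac{9 \left(- 2 \left(3 + 36\right) + \frac{19}{20}\right)}{2} = \frac{9 \left(\left(-2\right) 39 + \frac{19}{20}\right)}{2} = \frac{9 \left(-78 + \frac{19}{20}\right)}{2} = \frac{9}{2} \left(- \frac{1541}{20}\right) = - \frac{13869}{40}$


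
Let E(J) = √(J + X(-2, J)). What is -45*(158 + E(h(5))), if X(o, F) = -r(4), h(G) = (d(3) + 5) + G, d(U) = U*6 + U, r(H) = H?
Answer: -7110 - 135*√3 ≈ -7343.8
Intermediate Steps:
d(U) = 7*U (d(U) = 6*U + U = 7*U)
h(G) = 26 + G (h(G) = (7*3 + 5) + G = (21 + 5) + G = 26 + G)
X(o, F) = -4 (X(o, F) = -1*4 = -4)
E(J) = √(-4 + J) (E(J) = √(J - 4) = √(-4 + J))
-45*(158 + E(h(5))) = -45*(158 + √(-4 + (26 + 5))) = -45*(158 + √(-4 + 31)) = -45*(158 + √27) = -45*(158 + 3*√3) = -7110 - 135*√3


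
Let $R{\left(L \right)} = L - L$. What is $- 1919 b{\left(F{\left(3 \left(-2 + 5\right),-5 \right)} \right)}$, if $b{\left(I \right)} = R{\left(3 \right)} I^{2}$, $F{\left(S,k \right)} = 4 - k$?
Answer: $0$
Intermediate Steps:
$R{\left(L \right)} = 0$
$b{\left(I \right)} = 0$ ($b{\left(I \right)} = 0 I^{2} = 0$)
$- 1919 b{\left(F{\left(3 \left(-2 + 5\right),-5 \right)} \right)} = \left(-1919\right) 0 = 0$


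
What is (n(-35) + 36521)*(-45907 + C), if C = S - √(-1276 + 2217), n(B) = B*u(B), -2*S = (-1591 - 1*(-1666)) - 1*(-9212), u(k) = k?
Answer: -1908079173 - 37746*√941 ≈ -1.9092e+9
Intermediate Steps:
S = -9287/2 (S = -((-1591 - 1*(-1666)) - 1*(-9212))/2 = -((-1591 + 1666) + 9212)/2 = -(75 + 9212)/2 = -½*9287 = -9287/2 ≈ -4643.5)
n(B) = B² (n(B) = B*B = B²)
C = -9287/2 - √941 (C = -9287/2 - √(-1276 + 2217) = -9287/2 - √941 ≈ -4674.2)
(n(-35) + 36521)*(-45907 + C) = ((-35)² + 36521)*(-45907 + (-9287/2 - √941)) = (1225 + 36521)*(-101101/2 - √941) = 37746*(-101101/2 - √941) = -1908079173 - 37746*√941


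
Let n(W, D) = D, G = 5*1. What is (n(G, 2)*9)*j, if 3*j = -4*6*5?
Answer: -720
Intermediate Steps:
G = 5
j = -40 (j = (-4*6*5)/3 = (-24*5)/3 = (1/3)*(-120) = -40)
(n(G, 2)*9)*j = (2*9)*(-40) = 18*(-40) = -720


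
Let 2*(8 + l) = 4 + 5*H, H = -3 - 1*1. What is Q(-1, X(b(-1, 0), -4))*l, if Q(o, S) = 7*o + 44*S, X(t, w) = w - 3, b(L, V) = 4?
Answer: 5040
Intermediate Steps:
X(t, w) = -3 + w
H = -4 (H = -3 - 1 = -4)
l = -16 (l = -8 + (4 + 5*(-4))/2 = -8 + (4 - 20)/2 = -8 + (½)*(-16) = -8 - 8 = -16)
Q(-1, X(b(-1, 0), -4))*l = (7*(-1) + 44*(-3 - 4))*(-16) = (-7 + 44*(-7))*(-16) = (-7 - 308)*(-16) = -315*(-16) = 5040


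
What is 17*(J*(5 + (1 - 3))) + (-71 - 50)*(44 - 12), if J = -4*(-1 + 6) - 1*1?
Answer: -4943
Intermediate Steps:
J = -21 (J = -4*5 - 1 = -20 - 1 = -21)
17*(J*(5 + (1 - 3))) + (-71 - 50)*(44 - 12) = 17*(-21*(5 + (1 - 3))) + (-71 - 50)*(44 - 12) = 17*(-21*(5 - 2)) - 121*32 = 17*(-21*3) - 3872 = 17*(-63) - 3872 = -1071 - 3872 = -4943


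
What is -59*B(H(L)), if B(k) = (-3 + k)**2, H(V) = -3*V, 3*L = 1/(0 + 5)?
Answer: -15104/25 ≈ -604.16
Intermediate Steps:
L = 1/15 (L = 1/(3*(0 + 5)) = (1/3)/5 = (1/3)*(1/5) = 1/15 ≈ 0.066667)
-59*B(H(L)) = -59*(-3 - 3*1/15)**2 = -59*(-3 - 1/5)**2 = -59*(-16/5)**2 = -59*256/25 = -15104/25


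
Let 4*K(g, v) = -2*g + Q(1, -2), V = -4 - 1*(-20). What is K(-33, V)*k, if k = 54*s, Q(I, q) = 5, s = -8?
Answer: -7668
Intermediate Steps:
k = -432 (k = 54*(-8) = -432)
V = 16 (V = -4 + 20 = 16)
K(g, v) = 5/4 - g/2 (K(g, v) = (-2*g + 5)/4 = (5 - 2*g)/4 = 5/4 - g/2)
K(-33, V)*k = (5/4 - 1/2*(-33))*(-432) = (5/4 + 33/2)*(-432) = (71/4)*(-432) = -7668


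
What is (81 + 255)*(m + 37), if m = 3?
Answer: 13440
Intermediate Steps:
(81 + 255)*(m + 37) = (81 + 255)*(3 + 37) = 336*40 = 13440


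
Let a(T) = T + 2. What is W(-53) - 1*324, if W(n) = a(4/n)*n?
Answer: -426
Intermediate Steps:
a(T) = 2 + T
W(n) = n*(2 + 4/n) (W(n) = (2 + 4/n)*n = n*(2 + 4/n))
W(-53) - 1*324 = (4 + 2*(-53)) - 1*324 = (4 - 106) - 324 = -102 - 324 = -426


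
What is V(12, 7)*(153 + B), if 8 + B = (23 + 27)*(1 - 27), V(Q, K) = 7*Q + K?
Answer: -105105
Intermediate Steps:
V(Q, K) = K + 7*Q
B = -1308 (B = -8 + (23 + 27)*(1 - 27) = -8 + 50*(-26) = -8 - 1300 = -1308)
V(12, 7)*(153 + B) = (7 + 7*12)*(153 - 1308) = (7 + 84)*(-1155) = 91*(-1155) = -105105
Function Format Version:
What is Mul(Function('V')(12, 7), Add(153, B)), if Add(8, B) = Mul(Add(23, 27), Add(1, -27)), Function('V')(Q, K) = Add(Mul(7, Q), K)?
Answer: -105105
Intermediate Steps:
Function('V')(Q, K) = Add(K, Mul(7, Q))
B = -1308 (B = Add(-8, Mul(Add(23, 27), Add(1, -27))) = Add(-8, Mul(50, -26)) = Add(-8, -1300) = -1308)
Mul(Function('V')(12, 7), Add(153, B)) = Mul(Add(7, Mul(7, 12)), Add(153, -1308)) = Mul(Add(7, 84), -1155) = Mul(91, -1155) = -105105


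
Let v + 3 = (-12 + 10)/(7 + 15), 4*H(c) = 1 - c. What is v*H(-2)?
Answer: -51/22 ≈ -2.3182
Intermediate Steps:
H(c) = ¼ - c/4 (H(c) = (1 - c)/4 = ¼ - c/4)
v = -34/11 (v = -3 + (-12 + 10)/(7 + 15) = -3 - 2/22 = -3 - 2*1/22 = -3 - 1/11 = -34/11 ≈ -3.0909)
v*H(-2) = -34*(¼ - ¼*(-2))/11 = -34*(¼ + ½)/11 = -34/11*¾ = -51/22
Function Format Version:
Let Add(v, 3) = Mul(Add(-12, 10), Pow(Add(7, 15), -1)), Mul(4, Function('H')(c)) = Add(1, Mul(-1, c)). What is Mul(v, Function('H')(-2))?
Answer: Rational(-51, 22) ≈ -2.3182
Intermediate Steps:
Function('H')(c) = Add(Rational(1, 4), Mul(Rational(-1, 4), c)) (Function('H')(c) = Mul(Rational(1, 4), Add(1, Mul(-1, c))) = Add(Rational(1, 4), Mul(Rational(-1, 4), c)))
v = Rational(-34, 11) (v = Add(-3, Mul(Add(-12, 10), Pow(Add(7, 15), -1))) = Add(-3, Mul(-2, Pow(22, -1))) = Add(-3, Mul(-2, Rational(1, 22))) = Add(-3, Rational(-1, 11)) = Rational(-34, 11) ≈ -3.0909)
Mul(v, Function('H')(-2)) = Mul(Rational(-34, 11), Add(Rational(1, 4), Mul(Rational(-1, 4), -2))) = Mul(Rational(-34, 11), Add(Rational(1, 4), Rational(1, 2))) = Mul(Rational(-34, 11), Rational(3, 4)) = Rational(-51, 22)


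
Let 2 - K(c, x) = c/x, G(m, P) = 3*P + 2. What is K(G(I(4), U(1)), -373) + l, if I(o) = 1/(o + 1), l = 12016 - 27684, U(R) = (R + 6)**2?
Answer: -5843269/373 ≈ -15666.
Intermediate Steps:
U(R) = (6 + R)**2
l = -15668
I(o) = 1/(1 + o)
G(m, P) = 2 + 3*P
K(c, x) = 2 - c/x
K(G(I(4), U(1)), -373) + l = (2 - 1*(2 + 3*(6 + 1)**2)/(-373)) - 15668 = (2 - 1*(2 + 3*7**2)*(-1/373)) - 15668 = (2 - 1*(2 + 3*49)*(-1/373)) - 15668 = (2 - 1*(2 + 147)*(-1/373)) - 15668 = (2 - 1*149*(-1/373)) - 15668 = (2 + 149/373) - 15668 = 895/373 - 15668 = -5843269/373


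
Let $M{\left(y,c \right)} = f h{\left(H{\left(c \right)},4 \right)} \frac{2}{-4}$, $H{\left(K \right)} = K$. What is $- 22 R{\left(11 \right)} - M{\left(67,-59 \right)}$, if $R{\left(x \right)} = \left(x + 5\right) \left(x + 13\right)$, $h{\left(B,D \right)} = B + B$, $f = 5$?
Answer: $-8743$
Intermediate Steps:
$h{\left(B,D \right)} = 2 B$
$R{\left(x \right)} = \left(5 + x\right) \left(13 + x\right)$
$M{\left(y,c \right)} = - 5 c$ ($M{\left(y,c \right)} = 5 \cdot 2 c \frac{2}{-4} = 10 c 2 \left(- \frac{1}{4}\right) = 10 c \left(- \frac{1}{2}\right) = - 5 c$)
$- 22 R{\left(11 \right)} - M{\left(67,-59 \right)} = - 22 \left(65 + 11^{2} + 18 \cdot 11\right) - \left(-5\right) \left(-59\right) = - 22 \left(65 + 121 + 198\right) - 295 = \left(-22\right) 384 - 295 = -8448 - 295 = -8743$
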